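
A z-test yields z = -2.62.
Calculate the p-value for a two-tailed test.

For z = -2.62:
p = 2×P(Z > |-2.62|) = 2×(1 - Φ(2.62)) = 0.0088

Answer: p-value ≈ 0.0088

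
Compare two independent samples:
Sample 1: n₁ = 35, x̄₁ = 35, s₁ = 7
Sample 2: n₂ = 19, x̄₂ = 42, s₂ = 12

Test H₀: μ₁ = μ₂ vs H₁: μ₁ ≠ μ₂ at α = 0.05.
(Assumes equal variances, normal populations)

Answer: t = -2.7147, reject H₀

Derivation:
Pooled variance: s²_p = [34×7² + 18×12²]/(52) = 81.8846
s_p = 9.0490
SE = s_p×√(1/n₁ + 1/n₂) = 9.0490×√(1/35 + 1/19) = 2.5786
t = (x̄₁ - x̄₂)/SE = (35 - 42)/2.5786 = -2.7147
df = 52, t-critical = ±2.007
Decision: reject H₀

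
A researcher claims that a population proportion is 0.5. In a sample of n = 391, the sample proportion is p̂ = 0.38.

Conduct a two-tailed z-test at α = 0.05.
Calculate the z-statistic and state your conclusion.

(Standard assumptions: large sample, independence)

H₀: p = 0.5, H₁: p ≠ 0.5
Standard error: SE = √(p₀(1-p₀)/n) = √(0.5×0.5/391) = 0.025286
z-statistic: z = (p̂ - p₀)/SE = (0.38 - 0.5)/0.025286 = -4.7457
Critical value: z_0.025 = ±1.960
p-value < 0.0001
Decision: reject H₀ at α = 0.05

Answer: z = -4.7457, reject H₀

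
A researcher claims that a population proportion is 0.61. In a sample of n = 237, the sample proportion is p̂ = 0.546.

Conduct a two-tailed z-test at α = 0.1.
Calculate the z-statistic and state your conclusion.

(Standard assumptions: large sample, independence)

Answer: z = -2.0200, reject H₀

Derivation:
H₀: p = 0.61, H₁: p ≠ 0.61
Standard error: SE = √(p₀(1-p₀)/n) = √(0.61×0.39/237) = 0.031683
z-statistic: z = (p̂ - p₀)/SE = (0.546 - 0.61)/0.031683 = -2.0200
Critical value: z_0.05 = ±1.645
p-value = 0.0434
Decision: reject H₀ at α = 0.1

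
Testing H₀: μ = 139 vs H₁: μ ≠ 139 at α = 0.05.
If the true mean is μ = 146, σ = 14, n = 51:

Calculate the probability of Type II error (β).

SE = σ/√n = 14/√51 = 1.9604
Critical values: μ₀ ± z_0.025×SE = 139 ± 1.960×1.9604
Acceptance region: (135.1576, 142.8424)
Under H₁ (μ = 146): z_high = (142.8424 - 146)/1.9604 = -1.6107, z_low = (135.1576 - 146)/1.9604 = -5.5307
β = P(not reject | H₁) = Φ(-1.6107) - Φ(-5.5307) ≈ 0.0536

Answer: β ≈ 0.0536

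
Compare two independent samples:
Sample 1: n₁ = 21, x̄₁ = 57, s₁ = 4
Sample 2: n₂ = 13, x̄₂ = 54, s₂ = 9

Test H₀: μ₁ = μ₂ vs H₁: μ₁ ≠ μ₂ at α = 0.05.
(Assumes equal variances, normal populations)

Pooled variance: s²_p = [20×4² + 12×9²]/(32) = 40.3750
s_p = 6.3541
SE = s_p×√(1/n₁ + 1/n₂) = 6.3541×√(1/21 + 1/13) = 2.2424
t = (x̄₁ - x̄₂)/SE = (57 - 54)/2.2424 = 1.3379
df = 32, t-critical = ±2.037
Decision: fail to reject H₀

Answer: t = 1.3379, fail to reject H₀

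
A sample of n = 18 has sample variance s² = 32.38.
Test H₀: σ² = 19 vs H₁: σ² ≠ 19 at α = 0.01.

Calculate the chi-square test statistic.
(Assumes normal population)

df = n - 1 = 17
χ² = (n-1)s²/σ₀² = 17×32.38/19 = 28.9716
Critical values: χ²_{0.995,17} = 5.697, χ²_{0.005,17} = 35.718
Rejection region: χ² < 5.697 or χ² > 35.718
Decision: fail to reject H₀

Answer: χ² = 28.9716, fail to reject H₀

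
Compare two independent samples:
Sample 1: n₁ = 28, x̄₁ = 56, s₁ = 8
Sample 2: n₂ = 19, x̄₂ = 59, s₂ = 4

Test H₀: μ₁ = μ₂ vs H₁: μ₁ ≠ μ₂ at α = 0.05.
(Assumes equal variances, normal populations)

Answer: t = -1.5079, fail to reject H₀

Derivation:
Pooled variance: s²_p = [27×8² + 18×4²]/(45) = 44.8000
s_p = 6.6933
SE = s_p×√(1/n₁ + 1/n₂) = 6.6933×√(1/28 + 1/19) = 1.9895
t = (x̄₁ - x̄₂)/SE = (56 - 59)/1.9895 = -1.5079
df = 45, t-critical = ±2.014
Decision: fail to reject H₀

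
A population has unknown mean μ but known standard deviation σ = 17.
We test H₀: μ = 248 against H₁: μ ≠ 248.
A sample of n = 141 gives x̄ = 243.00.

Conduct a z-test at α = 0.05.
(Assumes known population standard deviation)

Standard error: SE = σ/√n = 17/√141 = 1.4317
z-statistic: z = (x̄ - μ₀)/SE = (243.00 - 248)/1.4317 = -3.4924
Critical value: ±1.960
p-value = 0.0005
Decision: reject H₀

Answer: z = -3.4924, reject H₀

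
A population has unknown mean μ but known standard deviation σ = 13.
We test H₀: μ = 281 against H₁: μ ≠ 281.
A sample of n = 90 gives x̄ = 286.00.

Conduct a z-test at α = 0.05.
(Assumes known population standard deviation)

Answer: z = 3.6488, reject H₀

Derivation:
Standard error: SE = σ/√n = 13/√90 = 1.3703
z-statistic: z = (x̄ - μ₀)/SE = (286.00 - 281)/1.3703 = 3.6488
Critical value: ±1.960
p-value = 0.0003
Decision: reject H₀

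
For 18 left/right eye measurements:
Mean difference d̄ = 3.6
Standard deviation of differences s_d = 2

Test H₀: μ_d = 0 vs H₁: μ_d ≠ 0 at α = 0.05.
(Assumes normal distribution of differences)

Answer: t = 7.6368, reject H₀

Derivation:
df = n - 1 = 17
SE = s_d/√n = 2/√18 = 0.4714
t = d̄/SE = 3.6/0.4714 = 7.6368
Critical value: t_{0.025,17} = ±2.110
p-value < 0.0001
Decision: reject H₀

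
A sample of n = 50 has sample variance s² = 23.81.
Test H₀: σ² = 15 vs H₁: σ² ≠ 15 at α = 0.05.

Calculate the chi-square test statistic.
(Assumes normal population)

Answer: χ² = 77.7793, reject H₀

Derivation:
df = n - 1 = 49
χ² = (n-1)s²/σ₀² = 49×23.81/15 = 77.7793
Critical values: χ²_{0.975,49} = 31.555, χ²_{0.025,49} = 70.222
Rejection region: χ² < 31.555 or χ² > 70.222
Decision: reject H₀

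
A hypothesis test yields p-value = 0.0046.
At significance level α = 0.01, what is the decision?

Compare p-value to α:
0.0046 < 0.01
Decision: reject H₀

Answer: reject H₀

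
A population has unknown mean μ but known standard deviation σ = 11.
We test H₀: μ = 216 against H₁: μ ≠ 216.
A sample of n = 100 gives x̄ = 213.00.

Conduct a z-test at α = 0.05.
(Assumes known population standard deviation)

Answer: z = -2.7273, reject H₀

Derivation:
Standard error: SE = σ/√n = 11/√100 = 1.1000
z-statistic: z = (x̄ - μ₀)/SE = (213.00 - 216)/1.1000 = -2.7273
Critical value: ±1.960
p-value = 0.0064
Decision: reject H₀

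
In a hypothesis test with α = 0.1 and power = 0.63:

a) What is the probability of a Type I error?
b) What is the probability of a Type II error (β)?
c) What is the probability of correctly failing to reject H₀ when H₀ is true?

Answer: a) 0.1, b) 0.37, c) 0.9

Derivation:
a) Type I error probability = α = 0.1
b) Power = P(reject H₀ | H₁ true) = 1 - β = 0.63, so Type II error probability = β = 1 - Power = 0.37
c) P(fail to reject H₀ | H₀ true) = 1 - α = 0.9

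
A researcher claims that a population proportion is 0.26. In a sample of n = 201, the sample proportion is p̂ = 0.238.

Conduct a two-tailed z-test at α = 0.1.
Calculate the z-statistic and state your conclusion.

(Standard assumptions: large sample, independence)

Answer: z = -0.7111, fail to reject H₀

Derivation:
H₀: p = 0.26, H₁: p ≠ 0.26
Standard error: SE = √(p₀(1-p₀)/n) = √(0.26×0.74/201) = 0.030939
z-statistic: z = (p̂ - p₀)/SE = (0.238 - 0.26)/0.030939 = -0.7111
Critical value: z_0.05 = ±1.645
p-value = 0.4770
Decision: fail to reject H₀ at α = 0.1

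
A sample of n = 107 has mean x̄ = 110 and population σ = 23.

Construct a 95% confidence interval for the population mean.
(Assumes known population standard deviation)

Confidence level: 95%, α = 0.05
z_0.025 = 1.960
SE = σ/√n = 23/√107 = 2.2235
Margin of error = 1.960 × 2.2235 = 4.3581
CI: x̄ ± margin = 110 ± 4.3581
CI: (105.6419, 114.3581)

Answer: (105.6419, 114.3581)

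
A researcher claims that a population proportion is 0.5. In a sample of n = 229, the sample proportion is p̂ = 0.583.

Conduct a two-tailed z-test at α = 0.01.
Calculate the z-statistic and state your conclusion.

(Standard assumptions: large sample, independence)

Answer: z = 2.5120, fail to reject H₀

Derivation:
H₀: p = 0.5, H₁: p ≠ 0.5
Standard error: SE = √(p₀(1-p₀)/n) = √(0.5×0.5/229) = 0.033041
z-statistic: z = (p̂ - p₀)/SE = (0.583 - 0.5)/0.033041 = 2.5120
Critical value: z_0.005 = ±2.576
p-value = 0.0120
Decision: fail to reject H₀ at α = 0.01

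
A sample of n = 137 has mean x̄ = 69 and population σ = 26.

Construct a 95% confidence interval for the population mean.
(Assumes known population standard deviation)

Confidence level: 95%, α = 0.05
z_0.025 = 1.960
SE = σ/√n = 26/√137 = 2.2213
Margin of error = 1.960 × 2.2213 = 4.3537
CI: x̄ ± margin = 69 ± 4.3537
CI: (64.6463, 73.3537)

Answer: (64.6463, 73.3537)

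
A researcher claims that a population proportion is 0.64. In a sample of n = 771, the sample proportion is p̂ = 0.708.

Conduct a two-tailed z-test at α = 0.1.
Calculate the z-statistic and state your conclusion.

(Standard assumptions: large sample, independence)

H₀: p = 0.64, H₁: p ≠ 0.64
Standard error: SE = √(p₀(1-p₀)/n) = √(0.64×0.36/771) = 0.017287
z-statistic: z = (p̂ - p₀)/SE = (0.708 - 0.64)/0.017287 = 3.9336
Critical value: z_0.05 = ±1.645
p-value = 0.0001
Decision: reject H₀ at α = 0.1

Answer: z = 3.9336, reject H₀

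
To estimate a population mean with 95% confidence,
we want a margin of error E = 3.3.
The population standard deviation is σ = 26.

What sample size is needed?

Answer: n = 239

Derivation:
z_0.025 = 1.960
n = (z×σ/E)² = (1.960×26/3.3)²
n = 238.4685
Round up: n = 239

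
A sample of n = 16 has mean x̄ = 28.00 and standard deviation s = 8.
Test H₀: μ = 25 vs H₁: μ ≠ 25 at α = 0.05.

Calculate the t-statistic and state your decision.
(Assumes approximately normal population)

Answer: t = 1.5000, fail to reject H₀

Derivation:
df = n - 1 = 15
SE = s/√n = 8/√16 = 2.0000
t = (x̄ - μ₀)/SE = (28.00 - 25)/2.0000 = 1.5000
Critical value: t_{0.025,15} = ±2.131
p-value ≈ 0.1544
Decision: fail to reject H₀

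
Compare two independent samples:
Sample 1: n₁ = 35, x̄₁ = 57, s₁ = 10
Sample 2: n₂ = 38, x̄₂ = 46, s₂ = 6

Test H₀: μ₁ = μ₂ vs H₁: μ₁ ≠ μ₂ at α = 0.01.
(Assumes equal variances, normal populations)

Pooled variance: s²_p = [34×10² + 37×6²]/(71) = 66.6479
s_p = 8.1638
SE = s_p×√(1/n₁ + 1/n₂) = 8.1638×√(1/35 + 1/38) = 1.9126
t = (x̄₁ - x̄₂)/SE = (57 - 46)/1.9126 = 5.7513
df = 71, t-critical = ±2.647
Decision: reject H₀

Answer: t = 5.7513, reject H₀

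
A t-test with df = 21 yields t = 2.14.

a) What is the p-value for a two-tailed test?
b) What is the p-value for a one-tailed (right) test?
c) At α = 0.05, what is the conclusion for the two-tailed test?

Using t-distribution with df = 21:
a) Two-tailed: p = 2×P(T > 2.14) = 0.0443
b) One-tailed: p = P(T > 2.14) = 0.0221
c) 0.0443 < 0.05, reject H₀

Answer: a) 0.0443, b) 0.0221, c) reject H₀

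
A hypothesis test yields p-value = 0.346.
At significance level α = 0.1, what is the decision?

Answer: fail to reject H₀

Derivation:
Compare p-value to α:
0.346 ≥ 0.1
Decision: fail to reject H₀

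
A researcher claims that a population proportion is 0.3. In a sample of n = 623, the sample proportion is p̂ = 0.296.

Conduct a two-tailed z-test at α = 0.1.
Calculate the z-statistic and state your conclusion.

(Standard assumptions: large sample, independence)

Answer: z = -0.2179, fail to reject H₀

Derivation:
H₀: p = 0.3, H₁: p ≠ 0.3
Standard error: SE = √(p₀(1-p₀)/n) = √(0.3×0.7/623) = 0.018360
z-statistic: z = (p̂ - p₀)/SE = (0.296 - 0.3)/0.018360 = -0.2179
Critical value: z_0.05 = ±1.645
p-value = 0.8275
Decision: fail to reject H₀ at α = 0.1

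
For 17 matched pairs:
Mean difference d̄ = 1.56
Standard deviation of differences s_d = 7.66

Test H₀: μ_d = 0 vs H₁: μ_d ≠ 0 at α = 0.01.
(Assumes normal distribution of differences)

Answer: t = 0.8397, fail to reject H₀

Derivation:
df = n - 1 = 16
SE = s_d/√n = 7.66/√17 = 1.8578
t = d̄/SE = 1.56/1.8578 = 0.8397
Critical value: t_{0.005,16} = ±2.921
p-value ≈ 0.4134
Decision: fail to reject H₀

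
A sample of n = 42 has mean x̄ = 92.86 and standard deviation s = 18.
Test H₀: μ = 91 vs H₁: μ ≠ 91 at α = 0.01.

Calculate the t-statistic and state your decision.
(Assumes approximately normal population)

Answer: t = 0.6697, fail to reject H₀

Derivation:
df = n - 1 = 41
SE = s/√n = 18/√42 = 2.7775
t = (x̄ - μ₀)/SE = (92.86 - 91)/2.7775 = 0.6697
Critical value: t_{0.005,41} = ±2.701
p-value ≈ 0.5068
Decision: fail to reject H₀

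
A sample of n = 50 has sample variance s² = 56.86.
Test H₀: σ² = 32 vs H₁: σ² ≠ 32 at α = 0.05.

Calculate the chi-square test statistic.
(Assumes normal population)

Answer: χ² = 87.0669, reject H₀

Derivation:
df = n - 1 = 49
χ² = (n-1)s²/σ₀² = 49×56.86/32 = 87.0669
Critical values: χ²_{0.975,49} = 31.555, χ²_{0.025,49} = 70.222
Rejection region: χ² < 31.555 or χ² > 70.222
Decision: reject H₀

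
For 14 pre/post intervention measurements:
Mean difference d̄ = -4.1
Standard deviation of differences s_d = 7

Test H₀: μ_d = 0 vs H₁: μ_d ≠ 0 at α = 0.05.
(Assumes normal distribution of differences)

df = n - 1 = 13
SE = s_d/√n = 7/√14 = 1.8708
t = d̄/SE = -4.1/1.8708 = -2.1916
Critical value: t_{0.025,13} = ±2.160
p-value ≈ 0.0472
Decision: reject H₀

Answer: t = -2.1916, reject H₀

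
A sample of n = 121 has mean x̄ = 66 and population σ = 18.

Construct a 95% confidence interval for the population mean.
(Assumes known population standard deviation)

Confidence level: 95%, α = 0.05
z_0.025 = 1.960
SE = σ/√n = 18/√121 = 1.6364
Margin of error = 1.960 × 1.6364 = 3.2073
CI: x̄ ± margin = 66 ± 3.2073
CI: (62.7927, 69.2073)

Answer: (62.7927, 69.2073)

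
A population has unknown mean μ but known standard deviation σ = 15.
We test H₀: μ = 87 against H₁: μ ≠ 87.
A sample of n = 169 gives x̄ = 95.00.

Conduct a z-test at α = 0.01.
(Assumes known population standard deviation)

Answer: z = 6.9336, reject H₀

Derivation:
Standard error: SE = σ/√n = 15/√169 = 1.1538
z-statistic: z = (x̄ - μ₀)/SE = (95.00 - 87)/1.1538 = 6.9336
Critical value: ±2.576
p-value < 0.0001
Decision: reject H₀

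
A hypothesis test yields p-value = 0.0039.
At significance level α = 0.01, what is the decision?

Answer: reject H₀

Derivation:
Compare p-value to α:
0.0039 < 0.01
Decision: reject H₀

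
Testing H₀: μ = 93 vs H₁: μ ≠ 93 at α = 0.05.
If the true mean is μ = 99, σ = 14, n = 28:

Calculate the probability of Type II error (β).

Answer: β ≈ 0.3791

Derivation:
SE = σ/√n = 14/√28 = 2.6458
Critical values: μ₀ ± z_0.025×SE = 93 ± 1.960×2.6458
Acceptance region: (87.8142, 98.1858)
Under H₁ (μ = 99): z_high = (98.1858 - 99)/2.6458 = -0.3077, z_low = (87.8142 - 99)/2.6458 = -4.2278
β = P(not reject | H₁) = Φ(-0.3077) - Φ(-4.2278) ≈ 0.3791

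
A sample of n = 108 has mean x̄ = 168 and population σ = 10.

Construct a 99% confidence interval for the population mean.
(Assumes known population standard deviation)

Answer: (165.5211, 170.4789)

Derivation:
Confidence level: 99%, α = 0.01
z_0.005 = 2.576
SE = σ/√n = 10/√108 = 0.9623
Margin of error = 2.576 × 0.9623 = 2.4789
CI: x̄ ± margin = 168 ± 2.4789
CI: (165.5211, 170.4789)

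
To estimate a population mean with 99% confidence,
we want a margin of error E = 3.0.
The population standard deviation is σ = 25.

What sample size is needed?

z_0.005 = 2.576
n = (z×σ/E)² = (2.576×25/3.0)²
n = 460.8178
Round up: n = 461

Answer: n = 461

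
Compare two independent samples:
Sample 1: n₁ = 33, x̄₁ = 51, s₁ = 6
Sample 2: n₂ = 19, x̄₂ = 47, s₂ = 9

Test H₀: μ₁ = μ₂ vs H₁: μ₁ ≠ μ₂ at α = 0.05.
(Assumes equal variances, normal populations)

Pooled variance: s²_p = [32×6² + 18×9²]/(50) = 52.2000
s_p = 7.2250
SE = s_p×√(1/n₁ + 1/n₂) = 7.2250×√(1/33 + 1/19) = 2.0807
t = (x̄₁ - x̄₂)/SE = (51 - 47)/2.0807 = 1.9224
df = 50, t-critical = ±2.009
Decision: fail to reject H₀

Answer: t = 1.9224, fail to reject H₀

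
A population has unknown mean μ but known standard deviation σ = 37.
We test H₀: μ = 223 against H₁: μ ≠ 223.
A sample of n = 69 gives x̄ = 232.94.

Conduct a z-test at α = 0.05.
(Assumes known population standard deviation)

Answer: z = 2.2316, reject H₀

Derivation:
Standard error: SE = σ/√n = 37/√69 = 4.4543
z-statistic: z = (x̄ - μ₀)/SE = (232.94 - 223)/4.4543 = 2.2316
Critical value: ±1.960
p-value = 0.0256
Decision: reject H₀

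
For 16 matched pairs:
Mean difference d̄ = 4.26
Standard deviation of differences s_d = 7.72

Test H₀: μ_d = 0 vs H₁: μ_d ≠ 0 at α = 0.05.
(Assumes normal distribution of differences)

Answer: t = 2.2073, reject H₀

Derivation:
df = n - 1 = 15
SE = s_d/√n = 7.72/√16 = 1.9300
t = d̄/SE = 4.26/1.9300 = 2.2073
Critical value: t_{0.025,15} = ±2.131
p-value ≈ 0.0433
Decision: reject H₀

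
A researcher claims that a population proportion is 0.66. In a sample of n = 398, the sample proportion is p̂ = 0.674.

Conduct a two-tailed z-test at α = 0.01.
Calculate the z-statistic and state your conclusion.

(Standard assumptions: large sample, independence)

Answer: z = 0.5896, fail to reject H₀

Derivation:
H₀: p = 0.66, H₁: p ≠ 0.66
Standard error: SE = √(p₀(1-p₀)/n) = √(0.66×0.34/398) = 0.023745
z-statistic: z = (p̂ - p₀)/SE = (0.674 - 0.66)/0.023745 = 0.5896
Critical value: z_0.005 = ±2.576
p-value = 0.5555
Decision: fail to reject H₀ at α = 0.01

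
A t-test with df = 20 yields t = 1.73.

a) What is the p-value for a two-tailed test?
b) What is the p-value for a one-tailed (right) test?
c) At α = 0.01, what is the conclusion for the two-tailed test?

Using t-distribution with df = 20:
a) Two-tailed: p = 2×P(T > 1.73) = 0.0990
b) One-tailed: p = P(T > 1.73) = 0.0495
c) 0.0990 ≥ 0.01, fail to reject H₀

Answer: a) 0.0990, b) 0.0495, c) fail to reject H₀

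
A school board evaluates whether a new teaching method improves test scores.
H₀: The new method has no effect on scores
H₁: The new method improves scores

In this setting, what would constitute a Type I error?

Answer: Concluding the new method improves scores when it actually doesn't

Derivation:
A Type I error (probability α) occurs when we reject a true H₀.
A Type II error (probability β) occurs when we fail to reject a false H₀.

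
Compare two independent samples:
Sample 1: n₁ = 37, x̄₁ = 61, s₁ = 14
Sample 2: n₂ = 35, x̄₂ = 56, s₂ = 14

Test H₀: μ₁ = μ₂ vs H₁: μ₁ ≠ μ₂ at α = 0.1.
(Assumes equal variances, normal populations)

Pooled variance: s²_p = [36×14² + 34×14²]/(70) = 196.0000
s_p = 14.0000
SE = s_p×√(1/n₁ + 1/n₂) = 14.0000×√(1/37 + 1/35) = 3.3011
t = (x̄₁ - x̄₂)/SE = (61 - 56)/3.3011 = 1.5146
df = 70, t-critical = ±1.667
Decision: fail to reject H₀

Answer: t = 1.5146, fail to reject H₀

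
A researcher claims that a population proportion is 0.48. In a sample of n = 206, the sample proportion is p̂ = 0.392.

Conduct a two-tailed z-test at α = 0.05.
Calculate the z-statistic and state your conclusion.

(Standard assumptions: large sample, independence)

H₀: p = 0.48, H₁: p ≠ 0.48
Standard error: SE = √(p₀(1-p₀)/n) = √(0.48×0.52/206) = 0.034809
z-statistic: z = (p̂ - p₀)/SE = (0.392 - 0.48)/0.034809 = -2.5281
Critical value: z_0.025 = ±1.960
p-value = 0.0115
Decision: reject H₀ at α = 0.05

Answer: z = -2.5281, reject H₀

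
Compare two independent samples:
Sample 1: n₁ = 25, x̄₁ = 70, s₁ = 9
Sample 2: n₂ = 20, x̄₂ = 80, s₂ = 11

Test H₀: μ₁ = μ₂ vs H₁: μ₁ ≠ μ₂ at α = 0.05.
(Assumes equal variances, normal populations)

Pooled variance: s²_p = [24×9² + 19×11²]/(43) = 98.6744
s_p = 9.9335
SE = s_p×√(1/n₁ + 1/n₂) = 9.9335×√(1/25 + 1/20) = 2.9800
t = (x̄₁ - x̄₂)/SE = (70 - 80)/2.9800 = -3.3557
df = 43, t-critical = ±2.017
Decision: reject H₀

Answer: t = -3.3557, reject H₀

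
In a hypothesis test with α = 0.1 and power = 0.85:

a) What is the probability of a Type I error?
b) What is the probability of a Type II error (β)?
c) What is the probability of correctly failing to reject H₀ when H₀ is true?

a) Type I error probability = α = 0.1
b) Power = P(reject H₀ | H₁ true) = 1 - β = 0.85, so Type II error probability = β = 1 - Power = 0.15
c) P(fail to reject H₀ | H₀ true) = 1 - α = 0.9

Answer: a) 0.1, b) 0.15, c) 0.9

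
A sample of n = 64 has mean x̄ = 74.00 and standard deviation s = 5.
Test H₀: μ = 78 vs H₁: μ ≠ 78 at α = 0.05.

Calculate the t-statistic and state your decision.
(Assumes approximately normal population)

df = n - 1 = 63
SE = s/√n = 5/√64 = 0.6250
t = (x̄ - μ₀)/SE = (74.00 - 78)/0.6250 = -6.4000
Critical value: t_{0.025,63} = ±1.998
p-value < 0.0001
Decision: reject H₀

Answer: t = -6.4000, reject H₀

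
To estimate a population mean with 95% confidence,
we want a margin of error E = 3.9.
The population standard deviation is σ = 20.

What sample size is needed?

z_0.025 = 1.960
n = (z×σ/E)² = (1.960×20/3.9)²
n = 101.0283
Round up: n = 102

Answer: n = 102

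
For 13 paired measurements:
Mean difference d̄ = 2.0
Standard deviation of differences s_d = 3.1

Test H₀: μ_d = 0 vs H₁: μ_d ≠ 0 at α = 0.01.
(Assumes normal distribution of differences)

Answer: t = 2.3261, fail to reject H₀

Derivation:
df = n - 1 = 12
SE = s_d/√n = 3.1/√13 = 0.8598
t = d̄/SE = 2.0/0.8598 = 2.3261
Critical value: t_{0.005,12} = ±3.055
p-value ≈ 0.0383
Decision: fail to reject H₀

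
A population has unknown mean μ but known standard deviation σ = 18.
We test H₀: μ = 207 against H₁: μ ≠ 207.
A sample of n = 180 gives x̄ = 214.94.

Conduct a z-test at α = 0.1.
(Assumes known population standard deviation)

Standard error: SE = σ/√n = 18/√180 = 1.3416
z-statistic: z = (x̄ - μ₀)/SE = (214.94 - 207)/1.3416 = 5.9183
Critical value: ±1.645
p-value < 0.0001
Decision: reject H₀

Answer: z = 5.9183, reject H₀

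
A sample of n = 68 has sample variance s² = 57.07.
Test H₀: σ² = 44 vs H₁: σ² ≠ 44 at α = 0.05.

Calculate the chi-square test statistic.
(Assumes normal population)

df = n - 1 = 67
χ² = (n-1)s²/σ₀² = 67×57.07/44 = 86.9020
Critical values: χ²_{0.975,67} = 46.261, χ²_{0.025,67} = 91.519
Rejection region: χ² < 46.261 or χ² > 91.519
Decision: fail to reject H₀

Answer: χ² = 86.9020, fail to reject H₀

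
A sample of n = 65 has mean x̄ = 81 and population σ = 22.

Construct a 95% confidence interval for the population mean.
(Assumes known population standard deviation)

Answer: (75.6516, 86.3484)

Derivation:
Confidence level: 95%, α = 0.05
z_0.025 = 1.960
SE = σ/√n = 22/√65 = 2.7288
Margin of error = 1.960 × 2.7288 = 5.3484
CI: x̄ ± margin = 81 ± 5.3484
CI: (75.6516, 86.3484)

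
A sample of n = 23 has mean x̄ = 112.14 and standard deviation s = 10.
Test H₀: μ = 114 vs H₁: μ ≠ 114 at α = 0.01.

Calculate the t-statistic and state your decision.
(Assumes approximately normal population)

Answer: t = -0.8920, fail to reject H₀

Derivation:
df = n - 1 = 22
SE = s/√n = 10/√23 = 2.0851
t = (x̄ - μ₀)/SE = (112.14 - 114)/2.0851 = -0.8920
Critical value: t_{0.005,22} = ±2.819
p-value ≈ 0.3820
Decision: fail to reject H₀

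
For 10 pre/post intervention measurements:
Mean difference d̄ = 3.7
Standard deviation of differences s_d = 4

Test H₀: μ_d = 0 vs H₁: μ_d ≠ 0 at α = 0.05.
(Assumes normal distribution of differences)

df = n - 1 = 9
SE = s_d/√n = 4/√10 = 1.2649
t = d̄/SE = 3.7/1.2649 = 2.9251
Critical value: t_{0.025,9} = ±2.262
p-value ≈ 0.0169
Decision: reject H₀

Answer: t = 2.9251, reject H₀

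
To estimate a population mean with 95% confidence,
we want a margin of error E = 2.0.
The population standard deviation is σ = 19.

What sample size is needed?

Answer: n = 347

Derivation:
z_0.025 = 1.960
n = (z×σ/E)² = (1.960×19/2.0)²
n = 346.7044
Round up: n = 347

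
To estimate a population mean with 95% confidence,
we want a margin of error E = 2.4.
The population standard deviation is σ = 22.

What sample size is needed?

z_0.025 = 1.960
n = (z×σ/E)² = (1.960×22/2.4)²
n = 322.8011
Round up: n = 323

Answer: n = 323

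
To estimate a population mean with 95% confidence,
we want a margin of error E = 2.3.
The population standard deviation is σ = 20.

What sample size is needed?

Answer: n = 291

Derivation:
z_0.025 = 1.960
n = (z×σ/E)² = (1.960×20/2.3)²
n = 290.4802
Round up: n = 291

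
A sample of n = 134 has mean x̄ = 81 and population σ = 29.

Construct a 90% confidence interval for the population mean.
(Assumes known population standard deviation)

Answer: (76.8789, 85.1211)

Derivation:
Confidence level: 90%, α = 0.1
z_0.05 = 1.645
SE = σ/√n = 29/√134 = 2.5052
Margin of error = 1.645 × 2.5052 = 4.1211
CI: x̄ ± margin = 81 ± 4.1211
CI: (76.8789, 85.1211)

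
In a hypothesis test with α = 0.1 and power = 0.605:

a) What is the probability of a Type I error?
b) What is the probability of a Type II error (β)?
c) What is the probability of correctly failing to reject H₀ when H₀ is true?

a) Type I error probability = α = 0.1
b) Power = P(reject H₀ | H₁ true) = 1 - β = 0.605, so Type II error probability = β = 1 - Power = 0.395
c) P(fail to reject H₀ | H₀ true) = 1 - α = 0.9

Answer: a) 0.1, b) 0.395, c) 0.9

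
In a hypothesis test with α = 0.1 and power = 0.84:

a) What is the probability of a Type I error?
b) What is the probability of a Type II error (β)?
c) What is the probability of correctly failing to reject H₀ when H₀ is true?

a) Type I error probability = α = 0.1
b) Power = P(reject H₀ | H₁ true) = 1 - β = 0.84, so Type II error probability = β = 1 - Power = 0.16
c) P(fail to reject H₀ | H₀ true) = 1 - α = 0.9

Answer: a) 0.1, b) 0.16, c) 0.9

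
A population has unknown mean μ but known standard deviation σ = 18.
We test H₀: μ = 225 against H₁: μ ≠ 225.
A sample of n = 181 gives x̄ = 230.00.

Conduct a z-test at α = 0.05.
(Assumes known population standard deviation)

Standard error: SE = σ/√n = 18/√181 = 1.3379
z-statistic: z = (x̄ - μ₀)/SE = (230.00 - 225)/1.3379 = 3.7372
Critical value: ±1.960
p-value = 0.0002
Decision: reject H₀

Answer: z = 3.7372, reject H₀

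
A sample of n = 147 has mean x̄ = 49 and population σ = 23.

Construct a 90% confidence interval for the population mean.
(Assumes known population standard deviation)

Confidence level: 90%, α = 0.1
z_0.05 = 1.645
SE = σ/√n = 23/√147 = 1.8970
Margin of error = 1.645 × 1.8970 = 3.1206
CI: x̄ ± margin = 49 ± 3.1206
CI: (45.8794, 52.1206)

Answer: (45.8794, 52.1206)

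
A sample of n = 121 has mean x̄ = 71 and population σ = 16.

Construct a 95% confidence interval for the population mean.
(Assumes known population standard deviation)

Answer: (68.1492, 73.8508)

Derivation:
Confidence level: 95%, α = 0.05
z_0.025 = 1.960
SE = σ/√n = 16/√121 = 1.4545
Margin of error = 1.960 × 1.4545 = 2.8508
CI: x̄ ± margin = 71 ± 2.8508
CI: (68.1492, 73.8508)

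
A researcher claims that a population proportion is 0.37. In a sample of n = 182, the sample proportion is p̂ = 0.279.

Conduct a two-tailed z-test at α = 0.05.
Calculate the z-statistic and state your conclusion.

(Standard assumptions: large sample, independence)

H₀: p = 0.37, H₁: p ≠ 0.37
Standard error: SE = √(p₀(1-p₀)/n) = √(0.37×0.63/182) = 0.035788
z-statistic: z = (p̂ - p₀)/SE = (0.279 - 0.37)/0.035788 = -2.5428
Critical value: z_0.025 = ±1.960
p-value = 0.0110
Decision: reject H₀ at α = 0.05

Answer: z = -2.5428, reject H₀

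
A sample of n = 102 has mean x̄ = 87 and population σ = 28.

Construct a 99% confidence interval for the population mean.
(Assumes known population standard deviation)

Answer: (79.8583, 94.1417)

Derivation:
Confidence level: 99%, α = 0.01
z_0.005 = 2.576
SE = σ/√n = 28/√102 = 2.7724
Margin of error = 2.576 × 2.7724 = 7.1417
CI: x̄ ± margin = 87 ± 7.1417
CI: (79.8583, 94.1417)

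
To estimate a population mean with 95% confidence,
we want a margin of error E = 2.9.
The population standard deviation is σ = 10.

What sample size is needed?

Answer: n = 46

Derivation:
z_0.025 = 1.960
n = (z×σ/E)² = (1.960×10/2.9)²
n = 45.6790
Round up: n = 46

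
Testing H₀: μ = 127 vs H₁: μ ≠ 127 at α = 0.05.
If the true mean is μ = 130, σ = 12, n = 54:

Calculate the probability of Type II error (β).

Answer: β ≈ 0.5488

Derivation:
SE = σ/√n = 12/√54 = 1.6330
Critical values: μ₀ ± z_0.025×SE = 127 ± 1.960×1.6330
Acceptance region: (123.7993, 130.2007)
Under H₁ (μ = 130): z_high = (130.2007 - 130)/1.6330 = 0.1229, z_low = (123.7993 - 130)/1.6330 = -3.7971
β = P(not reject | H₁) = Φ(0.1229) - Φ(-3.7971) ≈ 0.5488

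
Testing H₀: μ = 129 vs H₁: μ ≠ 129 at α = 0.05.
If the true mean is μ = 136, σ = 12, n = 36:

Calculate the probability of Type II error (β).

Answer: β ≈ 0.0618

Derivation:
SE = σ/√n = 12/√36 = 2.0000
Critical values: μ₀ ± z_0.025×SE = 129 ± 1.960×2.0000
Acceptance region: (125.0800, 132.9200)
Under H₁ (μ = 136): z_high = (132.9200 - 136)/2.0000 = -1.5400, z_low = (125.0800 - 136)/2.0000 = -5.4600
β = P(not reject | H₁) = Φ(-1.5400) - Φ(-5.4600) ≈ 0.0618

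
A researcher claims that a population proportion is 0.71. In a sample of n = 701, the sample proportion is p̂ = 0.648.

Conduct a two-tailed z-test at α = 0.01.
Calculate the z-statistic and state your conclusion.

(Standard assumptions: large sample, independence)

Answer: z = -3.6177, reject H₀

Derivation:
H₀: p = 0.71, H₁: p ≠ 0.71
Standard error: SE = √(p₀(1-p₀)/n) = √(0.71×0.29/701) = 0.017138
z-statistic: z = (p̂ - p₀)/SE = (0.648 - 0.71)/0.017138 = -3.6177
Critical value: z_0.005 = ±2.576
p-value = 0.0003
Decision: reject H₀ at α = 0.01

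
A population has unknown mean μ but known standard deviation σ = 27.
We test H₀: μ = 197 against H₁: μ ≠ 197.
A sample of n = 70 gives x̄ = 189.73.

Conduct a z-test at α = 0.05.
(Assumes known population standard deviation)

Standard error: SE = σ/√n = 27/√70 = 3.2271
z-statistic: z = (x̄ - μ₀)/SE = (189.73 - 197)/3.2271 = -2.2528
Critical value: ±1.960
p-value = 0.0243
Decision: reject H₀

Answer: z = -2.2528, reject H₀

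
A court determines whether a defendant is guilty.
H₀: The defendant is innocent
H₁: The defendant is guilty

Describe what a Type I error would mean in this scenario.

Type I error: rejecting H₀ when it is actually true (false positive).
Type II error: failing to reject H₀ when H₁ is actually true (false negative).

Answer: Convicting an innocent person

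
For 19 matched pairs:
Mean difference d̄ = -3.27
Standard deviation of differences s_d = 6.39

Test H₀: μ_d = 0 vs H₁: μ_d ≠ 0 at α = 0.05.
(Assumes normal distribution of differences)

df = n - 1 = 18
SE = s_d/√n = 6.39/√19 = 1.4660
t = d̄/SE = -3.27/1.4660 = -2.2306
Critical value: t_{0.025,18} = ±2.101
p-value ≈ 0.0387
Decision: reject H₀

Answer: t = -2.2306, reject H₀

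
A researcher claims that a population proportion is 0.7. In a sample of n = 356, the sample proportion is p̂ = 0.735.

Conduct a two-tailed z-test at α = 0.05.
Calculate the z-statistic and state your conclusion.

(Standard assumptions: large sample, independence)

H₀: p = 0.7, H₁: p ≠ 0.7
Standard error: SE = √(p₀(1-p₀)/n) = √(0.7×0.3/356) = 0.024288
z-statistic: z = (p̂ - p₀)/SE = (0.735 - 0.7)/0.024288 = 1.4410
Critical value: z_0.025 = ±1.960
p-value = 0.1496
Decision: fail to reject H₀ at α = 0.05

Answer: z = 1.4410, fail to reject H₀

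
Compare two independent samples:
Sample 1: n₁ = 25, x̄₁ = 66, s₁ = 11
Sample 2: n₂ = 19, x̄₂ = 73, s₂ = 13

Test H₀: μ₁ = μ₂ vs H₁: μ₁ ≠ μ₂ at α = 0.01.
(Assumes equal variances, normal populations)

Pooled variance: s²_p = [24×11² + 18×13²]/(42) = 141.5714
s_p = 11.8984
SE = s_p×√(1/n₁ + 1/n₂) = 11.8984×√(1/25 + 1/19) = 3.6213
t = (x̄₁ - x̄₂)/SE = (66 - 73)/3.6213 = -1.9330
df = 42, t-critical = ±2.698
Decision: fail to reject H₀

Answer: t = -1.9330, fail to reject H₀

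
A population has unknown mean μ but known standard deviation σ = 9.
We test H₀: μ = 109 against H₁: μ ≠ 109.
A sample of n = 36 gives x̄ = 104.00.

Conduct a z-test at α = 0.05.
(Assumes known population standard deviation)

Standard error: SE = σ/√n = 9/√36 = 1.5000
z-statistic: z = (x̄ - μ₀)/SE = (104.00 - 109)/1.5000 = -3.3333
Critical value: ±1.960
p-value = 0.0009
Decision: reject H₀

Answer: z = -3.3333, reject H₀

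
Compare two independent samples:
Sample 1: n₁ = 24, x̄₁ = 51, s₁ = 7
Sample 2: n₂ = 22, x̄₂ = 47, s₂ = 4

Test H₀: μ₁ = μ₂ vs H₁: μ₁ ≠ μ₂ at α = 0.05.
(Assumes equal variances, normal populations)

Answer: t = 2.3502, reject H₀

Derivation:
Pooled variance: s²_p = [23×7² + 21×4²]/(44) = 33.2500
s_p = 5.7663
SE = s_p×√(1/n₁ + 1/n₂) = 5.7663×√(1/24 + 1/22) = 1.7020
t = (x̄₁ - x̄₂)/SE = (51 - 47)/1.7020 = 2.3502
df = 44, t-critical = ±2.015
Decision: reject H₀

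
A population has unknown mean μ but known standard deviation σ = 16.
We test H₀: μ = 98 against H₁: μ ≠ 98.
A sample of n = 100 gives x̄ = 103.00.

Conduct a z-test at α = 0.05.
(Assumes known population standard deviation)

Answer: z = 3.1250, reject H₀

Derivation:
Standard error: SE = σ/√n = 16/√100 = 1.6000
z-statistic: z = (x̄ - μ₀)/SE = (103.00 - 98)/1.6000 = 3.1250
Critical value: ±1.960
p-value = 0.0018
Decision: reject H₀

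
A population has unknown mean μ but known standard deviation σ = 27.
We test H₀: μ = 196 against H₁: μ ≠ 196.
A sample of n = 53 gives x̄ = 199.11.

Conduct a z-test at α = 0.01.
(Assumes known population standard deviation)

Answer: z = 0.8386, fail to reject H₀

Derivation:
Standard error: SE = σ/√n = 27/√53 = 3.7087
z-statistic: z = (x̄ - μ₀)/SE = (199.11 - 196)/3.7087 = 0.8386
Critical value: ±2.576
p-value = 0.4017
Decision: fail to reject H₀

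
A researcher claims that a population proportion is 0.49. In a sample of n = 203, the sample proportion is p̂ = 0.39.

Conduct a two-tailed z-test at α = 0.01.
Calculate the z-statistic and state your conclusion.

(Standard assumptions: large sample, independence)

H₀: p = 0.49, H₁: p ≠ 0.49
Standard error: SE = √(p₀(1-p₀)/n) = √(0.49×0.51/203) = 0.035086
z-statistic: z = (p̂ - p₀)/SE = (0.39 - 0.49)/0.035086 = -2.8501
Critical value: z_0.005 = ±2.576
p-value = 0.0044
Decision: reject H₀ at α = 0.01

Answer: z = -2.8501, reject H₀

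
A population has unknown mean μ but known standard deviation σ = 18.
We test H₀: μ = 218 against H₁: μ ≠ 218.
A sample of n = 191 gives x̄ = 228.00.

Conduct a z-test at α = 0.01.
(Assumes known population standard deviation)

Standard error: SE = σ/√n = 18/√191 = 1.3024
z-statistic: z = (x̄ - μ₀)/SE = (228.00 - 218)/1.3024 = 7.6781
Critical value: ±2.576
p-value < 0.0001
Decision: reject H₀

Answer: z = 7.6781, reject H₀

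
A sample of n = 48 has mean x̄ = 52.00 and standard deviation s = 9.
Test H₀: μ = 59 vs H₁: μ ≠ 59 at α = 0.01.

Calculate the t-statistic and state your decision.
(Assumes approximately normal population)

Answer: t = -5.3888, reject H₀

Derivation:
df = n - 1 = 47
SE = s/√n = 9/√48 = 1.2990
t = (x̄ - μ₀)/SE = (52.00 - 59)/1.2990 = -5.3888
Critical value: t_{0.005,47} = ±2.685
p-value < 0.0001
Decision: reject H₀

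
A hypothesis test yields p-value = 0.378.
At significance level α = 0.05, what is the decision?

Answer: fail to reject H₀

Derivation:
Compare p-value to α:
0.378 ≥ 0.05
Decision: fail to reject H₀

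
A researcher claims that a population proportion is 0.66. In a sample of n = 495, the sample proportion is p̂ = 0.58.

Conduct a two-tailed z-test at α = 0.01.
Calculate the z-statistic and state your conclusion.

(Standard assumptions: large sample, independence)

H₀: p = 0.66, H₁: p ≠ 0.66
Standard error: SE = √(p₀(1-p₀)/n) = √(0.66×0.34/495) = 0.021292
z-statistic: z = (p̂ - p₀)/SE = (0.58 - 0.66)/0.021292 = -3.7573
Critical value: z_0.005 = ±2.576
p-value = 0.0002
Decision: reject H₀ at α = 0.01

Answer: z = -3.7573, reject H₀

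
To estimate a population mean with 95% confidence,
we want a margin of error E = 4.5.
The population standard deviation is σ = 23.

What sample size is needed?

Answer: n = 101

Derivation:
z_0.025 = 1.960
n = (z×σ/E)² = (1.960×23/4.5)²
n = 100.3559
Round up: n = 101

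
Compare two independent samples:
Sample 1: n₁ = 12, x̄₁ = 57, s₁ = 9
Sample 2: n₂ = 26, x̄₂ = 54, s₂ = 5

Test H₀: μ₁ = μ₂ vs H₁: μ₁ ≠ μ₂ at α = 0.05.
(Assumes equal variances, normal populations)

Pooled variance: s²_p = [11×9² + 25×5²]/(36) = 42.1111
s_p = 6.4893
SE = s_p×√(1/n₁ + 1/n₂) = 6.4893×√(1/12 + 1/26) = 2.2647
t = (x̄₁ - x̄₂)/SE = (57 - 54)/2.2647 = 1.3247
df = 36, t-critical = ±2.028
Decision: fail to reject H₀

Answer: t = 1.3247, fail to reject H₀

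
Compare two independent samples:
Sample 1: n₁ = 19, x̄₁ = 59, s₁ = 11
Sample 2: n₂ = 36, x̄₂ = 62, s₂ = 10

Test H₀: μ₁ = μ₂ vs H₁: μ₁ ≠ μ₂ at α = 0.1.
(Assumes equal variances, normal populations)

Pooled variance: s²_p = [18×11² + 35×10²]/(53) = 107.1321
s_p = 10.3505
SE = s_p×√(1/n₁ + 1/n₂) = 10.3505×√(1/19 + 1/36) = 2.9350
t = (x̄₁ - x̄₂)/SE = (59 - 62)/2.9350 = -1.0221
df = 53, t-critical = ±1.674
Decision: fail to reject H₀

Answer: t = -1.0221, fail to reject H₀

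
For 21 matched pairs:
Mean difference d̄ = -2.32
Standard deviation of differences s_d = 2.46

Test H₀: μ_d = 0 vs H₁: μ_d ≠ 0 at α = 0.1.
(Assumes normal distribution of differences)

Answer: t = -4.3219, reject H₀

Derivation:
df = n - 1 = 20
SE = s_d/√n = 2.46/√21 = 0.5368
t = d̄/SE = -2.32/0.5368 = -4.3219
Critical value: t_{0.05,20} = ±1.725
p-value ≈ 0.0003
Decision: reject H₀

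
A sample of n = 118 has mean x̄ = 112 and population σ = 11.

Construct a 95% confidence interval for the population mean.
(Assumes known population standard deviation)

Answer: (110.0153, 113.9847)

Derivation:
Confidence level: 95%, α = 0.05
z_0.025 = 1.960
SE = σ/√n = 11/√118 = 1.0126
Margin of error = 1.960 × 1.0126 = 1.9847
CI: x̄ ± margin = 112 ± 1.9847
CI: (110.0153, 113.9847)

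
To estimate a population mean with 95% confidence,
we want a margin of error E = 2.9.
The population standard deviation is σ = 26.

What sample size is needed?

Answer: n = 309

Derivation:
z_0.025 = 1.960
n = (z×σ/E)² = (1.960×26/2.9)²
n = 308.7897
Round up: n = 309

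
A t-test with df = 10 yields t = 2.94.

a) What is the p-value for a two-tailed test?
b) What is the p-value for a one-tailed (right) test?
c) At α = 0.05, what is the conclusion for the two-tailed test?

Using t-distribution with df = 10:
a) Two-tailed: p = 2×P(T > 2.94) = 0.0148
b) One-tailed: p = P(T > 2.94) = 0.0074
c) 0.0148 < 0.05, reject H₀

Answer: a) 0.0148, b) 0.0074, c) reject H₀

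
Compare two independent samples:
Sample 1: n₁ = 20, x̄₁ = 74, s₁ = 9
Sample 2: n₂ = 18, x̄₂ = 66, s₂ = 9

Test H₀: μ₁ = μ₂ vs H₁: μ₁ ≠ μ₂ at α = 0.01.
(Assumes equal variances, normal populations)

Pooled variance: s²_p = [19×9² + 17×9²]/(36) = 81.0000
s_p = 9.0000
SE = s_p×√(1/n₁ + 1/n₂) = 9.0000×√(1/20 + 1/18) = 2.9240
t = (x̄₁ - x̄₂)/SE = (74 - 66)/2.9240 = 2.7360
df = 36, t-critical = ±2.719
Decision: reject H₀

Answer: t = 2.7360, reject H₀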